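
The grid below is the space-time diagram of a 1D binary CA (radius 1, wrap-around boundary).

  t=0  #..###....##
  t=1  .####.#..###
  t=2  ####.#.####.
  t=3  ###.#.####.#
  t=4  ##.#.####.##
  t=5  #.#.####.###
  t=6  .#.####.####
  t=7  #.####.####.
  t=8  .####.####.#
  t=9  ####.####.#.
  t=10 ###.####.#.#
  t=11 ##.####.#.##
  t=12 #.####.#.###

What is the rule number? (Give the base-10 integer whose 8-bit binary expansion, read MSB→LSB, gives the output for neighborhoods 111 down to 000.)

  nb ###: next=#  (t=0,i=4, bit7=1)
  nb ##.: next=.  (t=0,i=0, bit6=0)
  nb #.#: next=#  (t=1,i=0, bit5=1)
  nb #..: next=#  (t=0,i=1, bit4=1)
  nb .##: next=#  (t=0,i=3, bit3=1)
  nb .#.: next=.  (t=1,i=6, bit2=0)
  nb ..#: next=#  (t=0,i=2, bit1=1)
  nb ...: next=.  (t=0,i=7, bit0=0)
  bits 10111010 = 186

186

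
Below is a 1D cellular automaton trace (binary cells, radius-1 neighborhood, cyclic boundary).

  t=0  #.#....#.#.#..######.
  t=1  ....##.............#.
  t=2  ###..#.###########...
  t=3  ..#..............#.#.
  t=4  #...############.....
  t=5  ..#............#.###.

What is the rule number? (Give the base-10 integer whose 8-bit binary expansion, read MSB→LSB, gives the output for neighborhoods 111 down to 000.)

65

  [7] ### => .  t=0,i=15
  [6] ##. => #  t=0,i=19
  [5] #.# => .  t=0,i=1
  [4] #.. => .  t=0,i=3
  [3] .## => .  t=0,i=14
  [2] .#. => .  t=0,i=0
  [1] ..# => .  t=0,i=6
  [0] ... => #  t=0,i=4
  bits 01000001 = 65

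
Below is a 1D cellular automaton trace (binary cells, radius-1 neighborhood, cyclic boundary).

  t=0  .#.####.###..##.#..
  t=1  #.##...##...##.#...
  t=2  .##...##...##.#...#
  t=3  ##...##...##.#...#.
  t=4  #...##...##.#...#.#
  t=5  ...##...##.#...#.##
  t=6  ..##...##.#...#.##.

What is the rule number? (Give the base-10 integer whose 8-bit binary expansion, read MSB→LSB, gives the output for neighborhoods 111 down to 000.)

  ###|.  b7=0 t=0,i=4
  ##.|.  b6=0 t=0,i=6
  #.#|#  b5=1 t=0,i=2
  #..|.  b4=0 t=0,i=11
  .##|#  b3=1 t=0,i=3
  .#.|.  b2=0 t=0,i=1
  ..#|#  b1=1 t=0,i=0
  ...|.  b0=0 t=0,i=18
  bits 00101010 = 42

42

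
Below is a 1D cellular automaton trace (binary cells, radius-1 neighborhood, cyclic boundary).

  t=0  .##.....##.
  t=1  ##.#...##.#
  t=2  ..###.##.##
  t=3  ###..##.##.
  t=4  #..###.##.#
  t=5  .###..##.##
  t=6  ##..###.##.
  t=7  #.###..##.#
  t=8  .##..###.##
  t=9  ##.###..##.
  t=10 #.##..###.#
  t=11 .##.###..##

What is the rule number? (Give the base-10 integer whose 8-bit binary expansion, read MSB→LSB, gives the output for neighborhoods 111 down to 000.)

  [7] ### => .  t=1,i=0
  [6] ##. => .  t=0,i=2
  [5] #.# => #  t=1,i=2
  [4] #.. => #  t=0,i=3
  [3] .## => #  t=0,i=1
  [2] .#. => #  t=1,i=3
  [1] ..# => #  t=0,i=0
  [0] ... => .  t=0,i=4
  bits 00111110 = 62

62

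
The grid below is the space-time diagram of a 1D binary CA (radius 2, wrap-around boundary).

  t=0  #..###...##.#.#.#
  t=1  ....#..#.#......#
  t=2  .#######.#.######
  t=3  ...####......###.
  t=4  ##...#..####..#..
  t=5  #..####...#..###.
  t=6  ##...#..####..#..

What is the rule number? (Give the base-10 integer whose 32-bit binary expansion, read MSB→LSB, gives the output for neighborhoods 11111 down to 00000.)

  #####|#  b31=1 t=2,i=3
  ####.|#  b30=1 t=2,i=6
  ###.#|.  b29=0 t=2,i=7
  ###..|.  b28=0 t=0,i=5
  ##.##|.  b27=0 t=2,i=0
  ##.#.|.  b26=0 t=0,i=11
  ##..#|.  b25=0 t=0,i=1
  ##...|.  b24=0 t=0,i=6
  #.###|.  b23=0 t=2,i=1
  #.##.|#  b22=1 t=0,i=16
  #.#.#|.  b21=0 t=0,i=12
  #.#..|#  b20=1 t=1,i=9
  #..##|.  b19=0 t=0,i=2
  #..#.|#  b18=1 t=1,i=6
  #...#|#  b17=1 t=0,i=7
  #....|#  b16=1 t=1,i=1
  .####|.  b15=0 t=2,i=2
  .###.|#  b14=1 t=0,i=4
  .##.#|.  b13=0 t=0,i=10
  .##..|.  b12=0 t=0,i=0
  .#.##|.  b11=0 t=0,i=15
  .#.#.|.  b10=0 t=0,i=13
  .#..#|#  b9=1 t=1,i=5
  .#...|.  b8=0 t=1,i=0
  ..###|.  b7=0 t=0,i=3
  ..##.|#  b6=1 t=0,i=9
  ..#.#|#  b5=1 t=1,i=7
  ..#..|#  b4=1 t=1,i=4
  ...##|.  b3=0 t=0,i=8
  ...#.|#  b2=1 t=1,i=3
  ....#|#  b1=1 t=1,i=2
  .....|#  b0=1 t=1,i=12
  bits 11000000010101110100001001110111 = 3226944119

3226944119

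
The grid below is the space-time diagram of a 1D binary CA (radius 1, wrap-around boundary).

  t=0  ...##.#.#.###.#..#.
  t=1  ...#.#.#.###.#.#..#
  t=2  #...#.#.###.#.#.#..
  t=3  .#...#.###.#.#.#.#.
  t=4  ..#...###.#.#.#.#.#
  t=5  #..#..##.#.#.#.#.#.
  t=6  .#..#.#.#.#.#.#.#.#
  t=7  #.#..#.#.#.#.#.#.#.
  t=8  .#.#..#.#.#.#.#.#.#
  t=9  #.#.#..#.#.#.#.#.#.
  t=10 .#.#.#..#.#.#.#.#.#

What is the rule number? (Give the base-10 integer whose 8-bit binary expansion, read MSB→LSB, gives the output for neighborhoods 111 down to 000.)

  nb ###: next=#  (t=0,i=11, bit7=1)
  nb ##.: next=.  (t=0,i=4, bit6=0)
  nb #.#: next=#  (t=0,i=5, bit5=1)
  nb #..: next=#  (t=0,i=15, bit4=1)
  nb .##: next=#  (t=0,i=3, bit3=1)
  nb .#.: next=.  (t=0,i=6, bit2=0)
  nb ..#: next=.  (t=0,i=2, bit1=0)
  nb ...: next=.  (t=0,i=0, bit0=0)
  bits 10111000 = 184

184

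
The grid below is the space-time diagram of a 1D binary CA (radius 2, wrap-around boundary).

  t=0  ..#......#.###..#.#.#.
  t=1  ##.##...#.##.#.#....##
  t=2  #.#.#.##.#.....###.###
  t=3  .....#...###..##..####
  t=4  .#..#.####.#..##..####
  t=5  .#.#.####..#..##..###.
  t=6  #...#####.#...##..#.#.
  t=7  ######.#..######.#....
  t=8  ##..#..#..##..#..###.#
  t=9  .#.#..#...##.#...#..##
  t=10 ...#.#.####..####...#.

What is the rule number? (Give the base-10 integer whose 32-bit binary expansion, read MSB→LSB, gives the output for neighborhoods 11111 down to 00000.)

1486330316

  [31] ##### => .  t=6,i=6
  [30] ####. => #  t=1,i=0
  [29] ###.# => .  t=1,i=1
  [28] ###.. => #  t=0,i=13
  [27] ##.## => #  t=1,i=2
  [26] ##.#. => .  t=1,i=12
  [25] ##..# => .  t=0,i=14
  [24] ##... => .  t=1,i=5
  [23] #.### => #  t=0,i=11
  [22] #.##. => .  t=1,i=3
  [21] #.#.# => .  t=0,i=18
  [20] #.#.. => #  t=0,i=20
  [19] #..## => .  t=3,i=13
  [18] #..#. => #  t=0,i=15
  [17] #...# => #  t=0,i=0
  [16] #.... => #  t=0,i=4
  [15] .#### => #  t=1,i=21
  [14] .###. => .  t=0,i=12
  [13] .##.# => .  t=1,i=11
  [12] .##.. => #  t=1,i=4
  [11] .#.## => #  t=0,i=10
  [10] .#.#. => .  t=0,i=17
  [9] .#..# => .  t=4,i=2
  [8] .#... => #  t=0,i=3
  [7] ..### => #  t=1,i=20
  [6] ..##. => #  t=3,i=14
  [5] ..#.# => .  t=0,i=9
  [4] ..#.. => .  t=0,i=2
  [3] ...## => #  t=1,i=19
  [2] ...#. => #  t=0,i=1
  [1] ....# => .  t=0,i=7
  [0] ..... => .  t=0,i=5
  bits 01011000100101111001100111001100 = 1486330316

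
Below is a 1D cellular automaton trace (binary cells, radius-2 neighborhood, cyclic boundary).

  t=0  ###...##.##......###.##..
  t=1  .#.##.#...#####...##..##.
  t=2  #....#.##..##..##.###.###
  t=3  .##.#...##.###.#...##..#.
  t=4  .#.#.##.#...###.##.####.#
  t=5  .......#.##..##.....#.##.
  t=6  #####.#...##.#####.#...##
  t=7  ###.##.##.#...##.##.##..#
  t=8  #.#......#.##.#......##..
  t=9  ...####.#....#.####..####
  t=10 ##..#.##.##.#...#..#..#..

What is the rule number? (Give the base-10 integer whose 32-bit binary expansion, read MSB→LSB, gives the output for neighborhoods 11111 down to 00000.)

  nb #####: next=#  (t=1,i=12, bit31=1)
  nb ####.: next=.  (t=1,i=13, bit30=0)
  nb ###.#: next=#  (t=0,i=19, bit29=1)
  nb ###..: next=.  (t=0,i=2, bit28=0)
  nb ##.##: next=.  (t=0,i=8, bit27=0)
  nb ##.#.: next=#  (t=1,i=5, bit26=1)
  nb ##..#: next=#  (t=0,i=23, bit25=1)
  nb ##...: next=#  (t=0,i=3, bit24=1)
  nb #.###: next=.  (t=2,i=18, bit23=0)
  nb #.##.: next=.  (t=0,i=9, bit22=0)
  nb #.#.#: next=.  (t=4,i=1, bit21=0)
  nb #.#..: next=.  (t=1,i=6, bit20=0)
  nb #..##: next=.  (t=0,i=24, bit19=0)
  nb #..#.: next=#  (t=1,i=0, bit18=1)
  nb #...#: next=#  (t=0,i=4, bit17=1)
  nb #....: next=#  (t=0,i=12, bit16=1)
  nb .####: next=#  (t=1,i=11, bit15=1)
  nb .###.: next=#  (t=0,i=1, bit14=1)
  nb .##.#: next=.  (t=0,i=7, bit13=0)
  nb .##..: next=#  (t=0,i=10, bit12=1)
  nb .#.##: next=.  (t=1,i=2, bit11=0)
  nb .#.#.: next=.  (t=4,i=0, bit10=0)
  nb .#..#: next=#  (t=3,i=24, bit9=1)
  nb .#...: next=#  (t=1,i=7, bit8=1)
  nb ..###: next=.  (t=0,i=0, bit7=0)
  nb ..##.: next=#  (t=0,i=6, bit6=1)
  nb ..#.#: next=.  (t=1,i=1, bit5=0)
  nb ..#..: next=.  (t=3,i=23, bit4=0)
  nb ...##: next=.  (t=0,i=5, bit3=0)
  nb ...#.: next=#  (t=2,i=4, bit2=1)
  nb ....#: next=.  (t=0,i=15, bit1=0)
  nb .....: next=#  (t=0,i=13, bit0=1)
  bits 10100111000001111101001101000101 = 2802307909

2802307909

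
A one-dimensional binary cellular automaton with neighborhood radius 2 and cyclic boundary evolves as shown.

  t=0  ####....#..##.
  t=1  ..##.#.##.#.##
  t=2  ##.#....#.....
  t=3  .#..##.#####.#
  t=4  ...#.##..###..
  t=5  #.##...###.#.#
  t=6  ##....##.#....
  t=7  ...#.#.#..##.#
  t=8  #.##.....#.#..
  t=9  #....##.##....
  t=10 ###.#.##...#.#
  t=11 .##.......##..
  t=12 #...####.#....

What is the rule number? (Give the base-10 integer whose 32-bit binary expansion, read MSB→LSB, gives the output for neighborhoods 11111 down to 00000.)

  [31] ##### => #  t=3,i=9
  [30] ####. => #  t=0,i=2
  [29] ###.# => #  t=3,i=11
  [28] ###.. => #  t=0,i=3
  [27] ##.## => #  t=0,i=13
  [26] ##.#. => .  t=1,i=4
  [25] ##..# => #  t=1,i=0
  [24] ##... => .  t=0,i=4
  [23] #.### => .  t=0,i=0
  [22] #.##. => .  t=1,i=7
  [21] #.#.# => .  t=1,i=5
  [20] #.#.. => .  t=2,i=3
  [19] #..## => #  t=0,i=10
  [18] #..#. => .  t=8,i=13
  [17] #...# => .  t=5,i=5
  [16] #.... => #  t=0,i=5
  [15] .#### => .  t=0,i=1
  [14] .###. => .  t=4,i=10
  [13] .##.# => #  t=0,i=12
  [12] .##.. => .  t=1,i=13
  [11] .#.## => .  t=1,i=6
  [10] .#.#. => .  t=3,i=0
  [9] .#..# => .  t=0,i=9
  [8] .#... => #  t=2,i=4
  [7] ..### => #  t=4,i=9
  [6] ..##. => .  t=0,i=11
  [5] ..#.# => #  t=4,i=3
  [4] ..#.. => #  t=0,i=8
  [3] ...## => #  t=2,i=13
  [2] ...#. => #  t=0,i=7
  [1] ....# => .  t=0,i=6
  [0] ..... => #  t=2,i=11
  bits 11111010000010010010000110111101 = 4194902461

4194902461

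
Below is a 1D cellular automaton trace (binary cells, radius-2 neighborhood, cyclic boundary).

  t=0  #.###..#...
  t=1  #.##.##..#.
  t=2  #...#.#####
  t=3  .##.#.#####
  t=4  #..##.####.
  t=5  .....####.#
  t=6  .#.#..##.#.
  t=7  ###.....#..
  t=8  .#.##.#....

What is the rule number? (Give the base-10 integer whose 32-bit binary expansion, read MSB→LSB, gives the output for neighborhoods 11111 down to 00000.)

3483882530

  [31] ##### => #  t=2,i=8
  [30] ####. => #  t=2,i=10
  [29] ###.# => .  t=3,i=10
  [28] ###.. => .  t=0,i=4
  [27] ##.## => #  t=1,i=4
  [26] ##.#. => #  t=3,i=3
  [25] ##..# => #  t=0,i=5
  [24] ##... => #  t=2,i=1
  [23] #.### => #  t=0,i=2
  [22] #.##. => .  t=1,i=2
  [21] #.#.# => #  t=1,i=0
  [20] #.#.. => .  t=4,i=0
  [19] #..## => .  t=4,i=2
  [18] #..#. => #  t=0,i=6
  [17] #...# => #  t=0,i=9
  [16] #.... => #  t=5,i=1
  [15] .#### => #  t=2,i=7
  [14] .###. => #  t=0,i=3
  [13] .##.# => .  t=1,i=3
  [12] .##.. => #  t=1,i=6
  [11] .#.## => .  t=0,i=1
  [10] .#.#. => #  t=1,i=10
  [9] .#..# => .  t=4,i=1
  [8] .#... => .  t=0,i=8
  [7] ..### => .  t=5,i=5
  [6] ..##. => .  t=4,i=3
  [5] ..#.# => #  t=0,i=0
  [4] ..#.. => .  t=0,i=7
  [3] ...## => .  t=5,i=4
  [2] ...#. => .  t=0,i=10
  [1] ....# => #  t=5,i=3
  [0] ..... => .  t=5,i=2
  bits 11001111101001111101010000100010 = 3483882530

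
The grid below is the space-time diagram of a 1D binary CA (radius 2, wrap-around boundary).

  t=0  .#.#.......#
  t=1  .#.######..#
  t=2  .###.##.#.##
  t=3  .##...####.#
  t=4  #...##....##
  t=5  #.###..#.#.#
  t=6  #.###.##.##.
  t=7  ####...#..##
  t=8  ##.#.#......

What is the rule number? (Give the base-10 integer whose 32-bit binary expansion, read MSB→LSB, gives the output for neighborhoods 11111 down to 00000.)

2495048041

  [31] ##### => #  t=1,i=5
  [30] ####. => .  t=1,i=7
  [29] ###.# => .  t=2,i=3
  [28] ###.. => #  t=1,i=8
  [27] ##.## => .  t=2,i=0
  [26] ##.#. => #  t=2,i=7
  [25] ##..# => .  t=1,i=9
  [24] ##... => .  t=3,i=3
  [23] #.### => #  t=1,i=3
  [22] #.##. => .  t=2,i=5
  [21] #.#.# => #  t=0,i=1
  [20] #.#.. => #  t=0,i=3
  [19] #..## => .  t=7,i=9
  [18] #..#. => #  t=1,i=10
  [17] #...# => #  t=3,i=4
  [16] #.... => #  t=0,i=5
  [15] .#### => .  t=1,i=4
  [14] .###. => #  t=2,i=2
  [13] .##.# => #  t=2,i=6
  [12] .##.. => .  t=3,i=2
  [11] .#.## => #  t=1,i=2
  [10] .#.#. => .  t=0,i=0
  [9] .#..# => .  t=7,i=8
  [8] .#... => #  t=0,i=4
  [7] ..### => .  t=3,i=6
  [6] ..##. => #  t=4,i=4
  [5] ..#.# => #  t=0,i=11
  [4] ..#.. => .  t=7,i=7
  [3] ...## => #  t=3,i=5
  [2] ...#. => .  t=0,i=10
  [1] ....# => .  t=0,i=9
  [0] ..... => #  t=0,i=6
  bits 10010100101101110110100101101001 = 2495048041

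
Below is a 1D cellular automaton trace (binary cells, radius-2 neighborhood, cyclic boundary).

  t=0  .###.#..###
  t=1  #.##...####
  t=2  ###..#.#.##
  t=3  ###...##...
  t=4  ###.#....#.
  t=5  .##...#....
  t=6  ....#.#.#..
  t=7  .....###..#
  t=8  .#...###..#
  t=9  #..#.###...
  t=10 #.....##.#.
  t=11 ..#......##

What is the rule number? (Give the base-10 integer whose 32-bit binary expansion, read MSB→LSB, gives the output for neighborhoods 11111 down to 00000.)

4167779472

  nb #####: next=#  (t=1,i=9, bit31=1)
  nb ####.: next=#  (t=1,i=10, bit30=1)
  nb ###.#: next=#  (t=0,i=3, bit29=1)
  nb ###..: next=#  (t=2,i=2, bit28=1)
  nb ##.##: next=#  (t=0,i=0, bit27=1)
  nb ##.#.: next=.  (t=0,i=4, bit26=0)
  nb ##..#: next=.  (t=2,i=3, bit25=0)
  nb ##...: next=.  (t=1,i=4, bit24=0)
  nb #.###: next=.  (t=0,i=1, bit23=0)
  nb #.##.: next=#  (t=1,i=2, bit22=1)
  nb #.#.#: next=#  (t=2,i=7, bit21=1)
  nb #.#..: next=.  (t=0,i=5, bit20=0)
  nb #..##: next=#  (t=0,i=7, bit19=1)
  nb #..#.: next=.  (t=2,i=4, bit18=0)
  nb #...#: next=#  (t=1,i=5, bit17=1)
  nb #....: next=#  (t=4,i=6, bit16=1)
  nb .####: next=.  (t=1,i=8, bit15=0)
  nb .###.: next=#  (t=0,i=2, bit14=1)
  nb .##.#: next=.  (t=10,i=7, bit13=0)
  nb .##..: next=.  (t=1,i=3, bit12=0)
  nb .#.##: next=.  (t=2,i=8, bit11=0)
  nb .#.#.: next=#  (t=2,i=6, bit10=1)
  nb .#..#: next=.  (t=0,i=6, bit9=0)
  nb .#...: next=.  (t=4,i=5, bit8=0)
  nb ..###: next=#  (t=0,i=8, bit7=1)
  nb ..##.: next=.  (t=3,i=6, bit6=0)
  nb ..#.#: next=.  (t=2,i=5, bit5=0)
  nb ..#..: next=#  (t=5,i=6, bit4=1)
  nb ...##: next=.  (t=1,i=6, bit3=0)
  nb ...#.: next=.  (t=4,i=8, bit2=0)
  nb ....#: next=.  (t=4,i=7, bit1=0)
  nb .....: next=.  (t=5,i=9, bit0=0)
  bits 11111000011010110100010010010000 = 4167779472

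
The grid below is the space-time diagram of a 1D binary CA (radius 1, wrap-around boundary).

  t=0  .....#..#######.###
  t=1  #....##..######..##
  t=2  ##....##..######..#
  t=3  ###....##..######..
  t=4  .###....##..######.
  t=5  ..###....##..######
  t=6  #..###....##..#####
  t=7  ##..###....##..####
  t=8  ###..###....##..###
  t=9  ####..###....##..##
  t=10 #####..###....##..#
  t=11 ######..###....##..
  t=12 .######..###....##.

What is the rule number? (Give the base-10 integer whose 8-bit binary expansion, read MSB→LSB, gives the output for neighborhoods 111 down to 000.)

  [7] ### => #  t=0,i=9
  [6] ##. => #  t=0,i=14
  [5] #.# => .  t=0,i=15
  [4] #.. => #  t=0,i=0
  [3] .## => .  t=0,i=8
  [2] .#. => #  t=0,i=5
  [1] ..# => .  t=0,i=4
  [0] ... => .  t=0,i=1
  bits 11010100 = 212

212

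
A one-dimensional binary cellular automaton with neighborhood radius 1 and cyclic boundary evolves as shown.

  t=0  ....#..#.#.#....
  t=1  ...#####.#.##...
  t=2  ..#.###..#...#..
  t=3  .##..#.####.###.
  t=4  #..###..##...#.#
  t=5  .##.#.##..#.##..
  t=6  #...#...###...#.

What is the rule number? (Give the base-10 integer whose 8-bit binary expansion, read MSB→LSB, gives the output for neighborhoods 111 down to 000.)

150

  nb ###: next=#  (t=1,i=4, bit7=1)
  nb ##.: next=.  (t=1,i=7, bit6=0)
  nb #.#: next=.  (t=0,i=8, bit5=0)
  nb #..: next=#  (t=0,i=5, bit4=1)
  nb .##: next=.  (t=1,i=3, bit3=0)
  nb .#.: next=#  (t=0,i=4, bit2=1)
  nb ..#: next=#  (t=0,i=3, bit1=1)
  nb ...: next=.  (t=0,i=0, bit0=0)
  bits 10010110 = 150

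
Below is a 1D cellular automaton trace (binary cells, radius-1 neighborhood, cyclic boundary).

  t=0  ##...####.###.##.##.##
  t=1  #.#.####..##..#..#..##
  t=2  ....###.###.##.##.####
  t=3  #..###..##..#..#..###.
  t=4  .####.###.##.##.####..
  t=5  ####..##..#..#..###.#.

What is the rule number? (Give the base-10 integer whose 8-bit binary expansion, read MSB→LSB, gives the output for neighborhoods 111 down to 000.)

154

  ###|#  b7=1 t=0,i=0
  ##.|.  b6=0 t=0,i=1
  #.#|.  b5=0 t=0,i=9
  #..|#  b4=1 t=0,i=2
  .##|#  b3=1 t=0,i=5
  .#.|.  b2=0 t=1,i=2
  ..#|#  b1=1 t=0,i=4
  ...|.  b0=0 t=0,i=3
  bits 10011010 = 154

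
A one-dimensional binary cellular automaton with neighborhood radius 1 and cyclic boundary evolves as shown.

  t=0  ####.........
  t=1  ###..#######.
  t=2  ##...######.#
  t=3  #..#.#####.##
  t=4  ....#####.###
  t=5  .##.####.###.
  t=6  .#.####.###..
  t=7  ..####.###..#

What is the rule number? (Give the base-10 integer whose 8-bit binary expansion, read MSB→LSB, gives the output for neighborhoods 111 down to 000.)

  ###|#  b7=1 t=0,i=1
  ##.|.  b6=0 t=0,i=3
  #.#|#  b5=1 t=1,i=12
  #..|.  b4=0 t=0,i=4
  .##|#  b3=1 t=0,i=0
  .#.|.  b2=0 t=3,i=3
  ..#|.  b1=0 t=0,i=12
  ...|#  b0=1 t=0,i=5
  bits 10101001 = 169

169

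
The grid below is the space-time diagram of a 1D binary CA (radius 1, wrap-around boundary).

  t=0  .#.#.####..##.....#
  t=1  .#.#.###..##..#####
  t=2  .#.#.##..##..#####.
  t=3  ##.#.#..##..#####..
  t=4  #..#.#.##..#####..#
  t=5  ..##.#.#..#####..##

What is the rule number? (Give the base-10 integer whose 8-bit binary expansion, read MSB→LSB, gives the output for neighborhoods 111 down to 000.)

  ###|#  b7=1 t=0,i=6
  ##.|.  b6=0 t=0,i=8
  #.#|.  b5=0 t=0,i=0
  #..|.  b4=0 t=0,i=9
  .##|#  b3=1 t=0,i=5
  .#.|#  b2=1 t=0,i=1
  ..#|#  b1=1 t=0,i=10
  ...|#  b0=1 t=0,i=14
  bits 10001111 = 143

143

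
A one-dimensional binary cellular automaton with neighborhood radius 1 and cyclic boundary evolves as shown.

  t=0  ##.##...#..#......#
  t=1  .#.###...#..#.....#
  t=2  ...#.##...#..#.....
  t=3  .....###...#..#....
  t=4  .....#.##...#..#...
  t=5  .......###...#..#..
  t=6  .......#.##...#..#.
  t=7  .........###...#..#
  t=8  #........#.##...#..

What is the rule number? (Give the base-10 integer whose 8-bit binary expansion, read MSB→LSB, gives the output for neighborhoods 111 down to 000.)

  ###|.  b7=0 t=0,i=0
  ##.|#  b6=1 t=0,i=1
  #.#|.  b5=0 t=0,i=2
  #..|#  b4=1 t=0,i=5
  .##|#  b3=1 t=0,i=3
  .#.|.  b2=0 t=0,i=8
  ..#|.  b1=0 t=0,i=7
  ...|.  b0=0 t=0,i=6
  bits 01011000 = 88

88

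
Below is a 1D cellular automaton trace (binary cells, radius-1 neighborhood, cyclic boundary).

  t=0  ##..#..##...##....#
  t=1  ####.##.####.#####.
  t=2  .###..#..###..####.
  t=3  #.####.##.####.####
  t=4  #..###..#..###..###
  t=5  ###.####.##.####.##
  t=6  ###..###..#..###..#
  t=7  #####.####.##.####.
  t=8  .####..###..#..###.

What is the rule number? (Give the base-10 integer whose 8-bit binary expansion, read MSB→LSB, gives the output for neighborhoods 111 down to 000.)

211

  ### -> #   bit 7 = 1  t=0,i=0
  ##. -> #   bit 6 = 1  t=0,i=1
  #.# -> .   bit 5 = 0  t=1,i=4
  #.. -> #   bit 4 = 1  t=0,i=2
  .## -> .   bit 3 = 0  t=0,i=7
  .#. -> .   bit 2 = 0  t=0,i=4
  ..# -> #   bit 1 = 1  t=0,i=3
  ... -> #   bit 0 = 1  t=0,i=10
  bits 11010011 = 211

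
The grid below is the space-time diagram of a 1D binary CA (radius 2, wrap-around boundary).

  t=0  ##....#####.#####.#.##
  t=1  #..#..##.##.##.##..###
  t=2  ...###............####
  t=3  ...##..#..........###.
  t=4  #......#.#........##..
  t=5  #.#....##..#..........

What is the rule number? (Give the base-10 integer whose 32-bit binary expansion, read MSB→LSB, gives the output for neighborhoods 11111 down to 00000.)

1619644080

  #####|.  b31=0 t=0,i=8
  ####.|#  b30=1 t=0,i=0
  ###.#|#  b29=1 t=0,i=10
  ###..|.  b28=0 t=0,i=1
  ##.##|.  b27=0 t=0,i=11
  ##.#.|.  b26=0 t=0,i=17
  ##..#|.  b25=0 t=1,i=1
  ##...|.  b24=0 t=0,i=2
  #.###|#  b23=1 t=0,i=12
  #.##.|.  b22=0 t=1,i=9
  #.#.#|.  b21=0 t=0,i=18
  #.#..|.  b20=0 t=4,i=9
  #..##|#  b19=1 t=1,i=5
  #..#.|.  b18=0 t=1,i=2
  #...#|.  b17=0 t=2,i=1
  #....|#  b16=1 t=0,i=3
  .####|#  b15=1 t=0,i=7
  .###.|#  b14=1 t=2,i=4
  .##.#|.  b13=0 t=1,i=7
  .##..|.  b12=0 t=1,i=16
  .#.##|#  b11=1 t=0,i=19
  .#.#.|#  b10=1 t=4,i=8
  .#..#|#  b9=1 t=1,i=4
  .#...|.  b8=0 t=3,i=8
  ..###|#  b7=1 t=0,i=6
  ..##.|.  b6=0 t=1,i=6
  ..#.#|#  b5=1 t=4,i=7
  ..#..|#  b4=1 t=1,i=3
  ...##|.  b3=0 t=0,i=5
  ...#.|.  b2=0 t=4,i=6
  ....#|.  b1=0 t=0,i=4
  .....|.  b0=0 t=2,i=8
  bits 01100000100010011100111010110000 = 1619644080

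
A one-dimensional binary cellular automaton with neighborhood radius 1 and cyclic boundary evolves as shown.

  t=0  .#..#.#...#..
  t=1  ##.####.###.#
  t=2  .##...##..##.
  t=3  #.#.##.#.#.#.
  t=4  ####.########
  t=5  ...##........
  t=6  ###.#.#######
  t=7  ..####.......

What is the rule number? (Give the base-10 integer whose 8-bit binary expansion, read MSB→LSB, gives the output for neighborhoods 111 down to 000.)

103

  nb ###: next=.  (t=1,i=0, bit7=0)
  nb ##.: next=#  (t=1,i=1, bit6=1)
  nb #.#: next=#  (t=0,i=5, bit5=1)
  nb #..: next=.  (t=0,i=2, bit4=0)
  nb .##: next=.  (t=1,i=3, bit3=0)
  nb .#.: next=#  (t=0,i=1, bit2=1)
  nb ..#: next=#  (t=0,i=0, bit1=1)
  nb ...: next=#  (t=0,i=8, bit0=1)
  bits 01100111 = 103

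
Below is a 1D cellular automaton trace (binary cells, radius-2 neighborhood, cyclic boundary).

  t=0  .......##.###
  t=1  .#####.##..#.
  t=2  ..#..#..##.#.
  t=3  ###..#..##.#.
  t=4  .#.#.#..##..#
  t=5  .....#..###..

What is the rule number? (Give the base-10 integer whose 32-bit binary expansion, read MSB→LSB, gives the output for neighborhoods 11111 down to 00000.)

571734103

  [31] ##### => .  t=1,i=3
  [30] ####. => .  t=1,i=4
  [29] ###.# => #  t=1,i=5
  [28] ###.. => .  t=0,i=12
  [27] ##.## => .  t=0,i=9
  [26] ##.#. => .  t=2,i=10
  [25] ##..# => #  t=1,i=9
  [24] ##... => .  t=0,i=0
  [23] #.### => .  t=0,i=10
  [22] #.##. => .  t=1,i=7
  [21] #.#.# => .  t=3,i=11
  [20] #.#.. => #  t=2,i=11
  [19] #..## => .  t=1,i=0
  [18] #..#. => .  t=1,i=10
  [17] #...# => #  t=2,i=0
  [16] #.... => #  t=0,i=1
  [15] .#### => #  t=1,i=2
  [14] .###. => #  t=0,i=11
  [13] .##.# => #  t=0,i=8
  [12] .##.. => #  t=1,i=8
  [11] .#.## => #  t=3,i=12
  [10] .#.#. => .  t=4,i=0
  [9] .#..# => .  t=1,i=12
  [8] .#... => .  t=2,i=12
  [7] ..### => .  t=1,i=1
  [6] ..##. => #  t=0,i=7
  [5] ..#.# => .  t=4,i=12
  [4] ..#.. => #  t=1,i=11
  [3] ...## => .  t=0,i=6
  [2] ...#. => #  t=2,i=1
  [1] ....# => #  t=0,i=5
  [0] ..... => #  t=0,i=2
  bits 00100010000100111111100001010111 = 571734103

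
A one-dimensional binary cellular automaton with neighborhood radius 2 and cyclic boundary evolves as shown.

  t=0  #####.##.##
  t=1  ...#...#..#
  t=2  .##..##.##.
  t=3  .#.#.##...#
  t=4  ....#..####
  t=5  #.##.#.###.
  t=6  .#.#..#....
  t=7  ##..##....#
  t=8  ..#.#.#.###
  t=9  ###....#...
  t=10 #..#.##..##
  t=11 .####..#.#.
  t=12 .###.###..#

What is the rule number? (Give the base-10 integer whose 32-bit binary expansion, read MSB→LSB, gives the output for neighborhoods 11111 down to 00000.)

1124510446

  [31] ##### => .  t=0,i=0
  [30] ####. => #  t=0,i=3
  [29] ###.# => .  t=0,i=4
  [28] ###.. => .  t=4,i=10
  [27] ##.## => .  t=0,i=5
  [26] ##.#. => .  t=5,i=4
  [25] ##..# => #  t=2,i=3
  [24] ##... => #  t=3,i=7
  [23] #.### => .  t=0,i=9
  [22] #.##. => .  t=0,i=6
  [21] #.#.# => .  t=3,i=1
  [20] #.#.. => .  t=6,i=3
  [19] #..## => .  t=2,i=0
  [18] #..#. => #  t=1,i=9
  [17] #...# => #  t=1,i=1
  [16] #.... => .  t=4,i=1
  [15] .#### => #  t=0,i=10
  [14] .###. => .  t=5,i=8
  [13] .##.# => #  t=0,i=7
  [12] .##.. => .  t=2,i=2
  [11] .#.## => #  t=3,i=4
  [10] .#.#. => .  t=3,i=0
  [9] .#..# => #  t=1,i=8
  [8] .#... => .  t=1,i=0
  [7] ..### => #  t=4,i=7
  [6] ..##. => #  t=2,i=1
  [5] ..#.# => #  t=3,i=10
  [4] ..#.. => .  t=1,i=3
  [3] ...## => #  t=7,i=9
  [2] ...#. => #  t=1,i=2
  [1] ....# => #  t=4,i=2
  [0] ..... => .  t=6,i=9
  bits 01000011000001101010101011101110 = 1124510446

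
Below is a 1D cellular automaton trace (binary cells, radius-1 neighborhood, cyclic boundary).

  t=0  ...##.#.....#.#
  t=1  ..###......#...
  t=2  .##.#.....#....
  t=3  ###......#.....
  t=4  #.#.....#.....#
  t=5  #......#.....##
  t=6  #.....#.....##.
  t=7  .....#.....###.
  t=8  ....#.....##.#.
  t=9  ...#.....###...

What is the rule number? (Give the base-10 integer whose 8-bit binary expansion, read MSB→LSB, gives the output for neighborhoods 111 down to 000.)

  [7] ### => .  t=1,i=3
  [6] ##. => #  t=0,i=4
  [5] #.# => .  t=0,i=5
  [4] #.. => .  t=0,i=0
  [3] .## => #  t=0,i=3
  [2] .#. => .  t=0,i=6
  [1] ..# => #  t=0,i=2
  [0] ... => .  t=0,i=1
  bits 01001010 = 74

74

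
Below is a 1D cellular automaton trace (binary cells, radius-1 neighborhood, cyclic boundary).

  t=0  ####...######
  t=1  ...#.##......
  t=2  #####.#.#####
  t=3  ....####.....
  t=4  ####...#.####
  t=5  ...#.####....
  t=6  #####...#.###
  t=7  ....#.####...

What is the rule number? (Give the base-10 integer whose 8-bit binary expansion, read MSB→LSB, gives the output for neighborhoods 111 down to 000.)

  [7] ### => .  t=0,i=0
  [6] ##. => #  t=0,i=3
  [5] #.# => #  t=1,i=4
  [4] #.. => .  t=0,i=4
  [3] .## => .  t=0,i=7
  [2] .#. => #  t=1,i=3
  [1] ..# => #  t=0,i=6
  [0] ... => #  t=0,i=5
  bits 01100111 = 103

103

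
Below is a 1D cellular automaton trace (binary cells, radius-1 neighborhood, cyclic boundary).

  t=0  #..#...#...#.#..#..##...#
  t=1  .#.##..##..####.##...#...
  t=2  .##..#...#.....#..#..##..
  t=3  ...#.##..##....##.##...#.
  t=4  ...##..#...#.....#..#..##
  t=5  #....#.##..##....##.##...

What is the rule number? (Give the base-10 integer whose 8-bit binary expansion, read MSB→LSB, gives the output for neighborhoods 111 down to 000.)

52

  [7] ### => .  t=1,i=12
  [6] ##. => .  t=0,i=0
  [5] #.# => #  t=0,i=12
  [4] #.. => #  t=0,i=1
  [3] .## => .  t=0,i=19
  [2] .#. => #  t=0,i=3
  [1] ..# => .  t=0,i=2
  [0] ... => .  t=0,i=5
  bits 00110100 = 52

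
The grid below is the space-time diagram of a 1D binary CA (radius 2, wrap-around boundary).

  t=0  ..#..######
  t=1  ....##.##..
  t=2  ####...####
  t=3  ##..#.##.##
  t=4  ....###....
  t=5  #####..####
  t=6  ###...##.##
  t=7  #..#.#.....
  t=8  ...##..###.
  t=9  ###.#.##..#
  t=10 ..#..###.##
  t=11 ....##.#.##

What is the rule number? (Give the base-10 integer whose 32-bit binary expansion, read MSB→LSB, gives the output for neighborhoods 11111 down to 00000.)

2705923243

  nb #####: next=#  (t=0,i=7, bit31=1)
  nb ####.: next=.  (t=0,i=9, bit30=0)
  nb ###.#: next=#  (t=9,i=2, bit29=1)
  nb ###..: next=.  (t=0,i=10, bit28=0)
  nb ##.##: next=.  (t=1,i=6, bit27=0)
  nb ##.#.: next=.  (t=9,i=3, bit26=0)
  nb ##..#: next=.  (t=0,i=0, bit25=0)
  nb ##...: next=#  (t=1,i=9, bit24=1)
  nb #.###: next=.  (t=3,i=9, bit23=0)
  nb #.##.: next=#  (t=1,i=7, bit22=1)
  nb #.#.#: next=.  (t=9,i=4, bit21=0)
  nb #.#..: next=.  (t=7,i=5, bit20=0)
  nb #..##: next=#  (t=0,i=4, bit19=1)
  nb #..#.: next=.  (t=0,i=1, bit18=0)
  nb #...#: next=.  (t=2,i=5, bit17=0)
  nb #....: next=#  (t=1,i=10, bit16=1)
  nb .####: next=.  (t=0,i=6, bit15=0)
  nb .###.: next=.  (t=4,i=5, bit14=0)
  nb .##.#: next=.  (t=1,i=5, bit13=0)
  nb .##..: next=#  (t=1,i=8, bit12=1)
  nb .#.##: next=#  (t=3,i=5, bit11=1)
  nb .#.#.: next=#  (t=7,i=4, bit10=1)
  nb .#..#: next=.  (t=0,i=3, bit9=0)
  nb .#...: next=.  (t=7,i=6, bit8=0)
  nb ..###: next=#  (t=0,i=5, bit7=1)
  nb ..##.: next=.  (t=1,i=4, bit6=0)
  nb ..#.#: next=#  (t=3,i=4, bit5=1)
  nb ..#..: next=.  (t=0,i=2, bit4=0)
  nb ...##: next=#  (t=1,i=3, bit3=1)
  nb ...#.: next=.  (t=7,i=10, bit2=0)
  nb ....#: next=#  (t=1,i=2, bit1=1)
  nb .....: next=#  (t=1,i=0, bit0=1)
  bits 10100001010010010001110010101011 = 2705923243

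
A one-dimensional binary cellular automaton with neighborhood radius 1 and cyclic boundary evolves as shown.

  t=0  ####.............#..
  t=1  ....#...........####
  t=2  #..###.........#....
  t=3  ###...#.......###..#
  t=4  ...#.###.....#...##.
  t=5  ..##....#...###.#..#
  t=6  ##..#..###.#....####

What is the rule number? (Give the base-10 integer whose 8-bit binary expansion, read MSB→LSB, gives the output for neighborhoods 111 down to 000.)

22

  [7] ### => .  t=0,i=1
  [6] ##. => .  t=0,i=3
  [5] #.# => .  t=4,i=4
  [4] #.. => #  t=0,i=4
  [3] .## => .  t=0,i=0
  [2] .#. => #  t=0,i=17
  [1] ..# => #  t=0,i=16
  [0] ... => .  t=0,i=5
  bits 00010110 = 22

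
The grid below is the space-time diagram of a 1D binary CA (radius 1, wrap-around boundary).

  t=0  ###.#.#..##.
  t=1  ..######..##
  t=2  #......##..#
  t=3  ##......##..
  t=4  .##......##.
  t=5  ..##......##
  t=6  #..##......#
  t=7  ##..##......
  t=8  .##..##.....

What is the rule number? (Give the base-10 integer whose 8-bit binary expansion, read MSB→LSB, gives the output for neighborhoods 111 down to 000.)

116

  nb ###: next=.  (t=0,i=1, bit7=0)
  nb ##.: next=#  (t=0,i=2, bit6=1)
  nb #.#: next=#  (t=0,i=3, bit5=1)
  nb #..: next=#  (t=0,i=7, bit4=1)
  nb .##: next=.  (t=0,i=0, bit3=0)
  nb .#.: next=#  (t=0,i=4, bit2=1)
  nb ..#: next=.  (t=0,i=8, bit1=0)
  nb ...: next=.  (t=2,i=2, bit0=0)
  bits 01110100 = 116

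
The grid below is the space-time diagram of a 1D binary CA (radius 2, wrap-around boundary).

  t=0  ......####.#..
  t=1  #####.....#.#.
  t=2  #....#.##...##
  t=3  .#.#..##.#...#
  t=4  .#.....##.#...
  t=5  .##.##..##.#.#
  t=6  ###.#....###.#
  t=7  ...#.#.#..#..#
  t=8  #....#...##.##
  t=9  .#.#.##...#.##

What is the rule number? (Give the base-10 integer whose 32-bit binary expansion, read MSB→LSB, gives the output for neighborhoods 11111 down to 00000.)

98855187

  #####|.  b31=0 t=1,i=2
  ####.|.  b30=0 t=0,i=8
  ###.#|.  b29=0 t=0,i=9
  ###..|.  b28=0 t=1,i=4
  ##.##|.  b27=0 t=5,i=3
  ##.#.|#  b26=1 t=0,i=10
  ##..#|.  b25=0 t=5,i=6
  ##...|#  b24=1 t=1,i=5
  #.###|#  b23=1 t=1,i=0
  #.##.|#  b22=1 t=2,i=7
  #.#.#|#  b21=1 t=1,i=12
  #.#..|.  b20=0 t=0,i=11
  #..##|.  b19=0 t=3,i=5
  #..#.|#  b18=1 t=7,i=9
  #...#|.  b17=0 t=2,i=10
  #....|.  b16=0 t=0,i=13
  .####|.  b15=0 t=0,i=7
  .###.|#  b14=1 t=2,i=13
  .##.#|#  b13=1 t=3,i=7
  .##..|.  b12=0 t=2,i=8
  .#.##|#  b11=1 t=1,i=13
  .#.#.|.  b10=0 t=1,i=11
  .#..#|.  b9=0 t=3,i=4
  .#...|#  b8=1 t=0,i=12
  ..###|.  b7=0 t=0,i=6
  ..##.|.  b6=0 t=3,i=6
  ..#.#|.  b5=0 t=1,i=10
  ..#..|#  b4=1 t=4,i=1
  ...##|.  b3=0 t=0,i=5
  ...#.|.  b2=0 t=1,i=9
  ....#|#  b1=1 t=0,i=4
  .....|#  b0=1 t=0,i=0
  bits 00000101111001000110100100010011 = 98855187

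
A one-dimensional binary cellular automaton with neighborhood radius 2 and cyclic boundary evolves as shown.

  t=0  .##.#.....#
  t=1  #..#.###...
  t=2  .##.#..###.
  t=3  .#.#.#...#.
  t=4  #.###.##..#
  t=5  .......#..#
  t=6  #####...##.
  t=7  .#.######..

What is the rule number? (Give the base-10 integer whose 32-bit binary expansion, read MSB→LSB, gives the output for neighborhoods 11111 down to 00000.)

1428660041

  nb #####: next=.  (t=6,i=2, bit31=0)
  nb ####.: next=#  (t=6,i=3, bit30=1)
  nb ###.#: next=.  (t=4,i=4, bit29=0)
  nb ###..: next=#  (t=1,i=7, bit28=1)
  nb ##.##: next=.  (t=4,i=1, bit27=0)
  nb ##.#.: next=#  (t=0,i=3, bit26=1)
  nb ##..#: next=.  (t=2,i=10, bit25=0)
  nb ##...: next=#  (t=1,i=8, bit24=1)
  nb #.###: next=.  (t=1,i=5, bit23=0)
  nb #.##.: next=.  (t=0,i=1, bit22=0)
  nb #.#.#: next=#  (t=3,i=3, bit21=1)
  nb #.#..: next=.  (t=0,i=4, bit20=0)
  nb #..##: next=.  (t=2,i=0, bit19=0)
  nb #..#.: next=#  (t=1,i=2, bit18=1)
  nb #...#: next=#  (t=1,i=9, bit17=1)
  nb #....: next=#  (t=0,i=6, bit16=1)
  nb .####: next=#  (t=6,i=1, bit15=1)
  nb .###.: next=.  (t=1,i=6, bit14=0)
  nb .##.#: next=.  (t=0,i=2, bit13=0)
  nb .##..: next=#  (t=4,i=7, bit12=1)
  nb .#.##: next=#  (t=0,i=0, bit11=1)
  nb .#.#.: next=#  (t=3,i=2, bit10=1)
  nb .#..#: next=#  (t=1,i=1, bit9=1)
  nb .#...: next=#  (t=0,i=5, bit8=1)
  nb ..###: next=.  (t=2,i=7, bit7=0)
  nb ..##.: next=#  (t=2,i=1, bit6=1)
  nb ..#.#: next=.  (t=0,i=10, bit5=0)
  nb ..#..: next=.  (t=1,i=0, bit4=0)
  nb ...##: next=#  (t=6,i=7, bit3=1)
  nb ...#.: next=.  (t=0,i=9, bit2=0)
  nb ....#: next=.  (t=0,i=8, bit1=0)
  nb .....: next=#  (t=0,i=7, bit0=1)
  bits 01010101001001111001111101001001 = 1428660041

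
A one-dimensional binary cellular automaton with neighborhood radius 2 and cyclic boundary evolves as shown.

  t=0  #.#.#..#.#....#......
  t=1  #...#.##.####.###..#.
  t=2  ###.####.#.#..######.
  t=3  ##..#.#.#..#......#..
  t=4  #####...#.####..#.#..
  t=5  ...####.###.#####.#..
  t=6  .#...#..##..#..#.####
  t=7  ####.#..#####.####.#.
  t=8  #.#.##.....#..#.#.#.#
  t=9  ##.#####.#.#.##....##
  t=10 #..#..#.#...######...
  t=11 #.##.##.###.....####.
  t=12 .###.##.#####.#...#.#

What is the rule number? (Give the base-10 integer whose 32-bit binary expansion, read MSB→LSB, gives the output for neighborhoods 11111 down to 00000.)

  ##### -> .   bit 31 = 0  t=2,i=16
  ####. -> #   bit 30 = 1  t=1,i=11
  ###.# -> .   bit 29 = 0  t=1,i=12
  ###.. -> #   bit 28 = 1  t=1,i=16
  ##.## -> .   bit 27 = 0  t=1,i=8
  ##.#. -> #   bit 26 = 1  t=2,i=8
  ##..# -> #   bit 25 = 1  t=1,i=17
  ##... -> #   bit 24 = 1  t=4,i=5
  #.### -> #   bit 23 = 1  t=1,i=9
  #.##. -> #   bit 22 = 1  t=1,i=6
  #.#.# -> .   bit 21 = 0  t=0,i=2
  #.#.. -> #   bit 20 = 1  t=0,i=4
  #..## -> .   bit 19 = 0  t=2,i=13
  #..#. -> #   bit 18 = 1  t=0,i=6
  #...# -> #   bit 17 = 1  t=1,i=2
  #.... -> #   bit 16 = 1  t=0,i=11
  .#### -> .   bit 15 = 0  t=1,i=10
  .###. -> #   bit 14 = 1  t=1,i=15
  .##.# -> #   bit 13 = 1  t=1,i=7
  .##.. -> #   bit 12 = 1  t=3,i=1
  .#.## -> #   bit 11 = 1  t=1,i=5
  .#.#. -> .   bit 10 = 0  t=0,i=1
  .#..# -> .   bit 9 = 0  t=0,i=5
  .#... -> #   bit 8 = 1  t=0,i=10
  ..### -> .   bit 7 = 0  t=2,i=14
  ..##. -> #   bit 6 = 1  t=3,i=0
  ..#.# -> #   bit 5 = 1  t=0,i=0
  ..#.. -> #   bit 4 = 1  t=0,i=14
  ...## -> .   bit 3 = 0  t=5,i=2
  ...#. -> .   bit 2 = 0  t=0,i=13
  ....# -> #   bit 1 = 1  t=0,i=12
  ..... -> .   bit 0 = 0  t=0,i=17
  bits 01010111110101110111100101110010 = 1473739122

1473739122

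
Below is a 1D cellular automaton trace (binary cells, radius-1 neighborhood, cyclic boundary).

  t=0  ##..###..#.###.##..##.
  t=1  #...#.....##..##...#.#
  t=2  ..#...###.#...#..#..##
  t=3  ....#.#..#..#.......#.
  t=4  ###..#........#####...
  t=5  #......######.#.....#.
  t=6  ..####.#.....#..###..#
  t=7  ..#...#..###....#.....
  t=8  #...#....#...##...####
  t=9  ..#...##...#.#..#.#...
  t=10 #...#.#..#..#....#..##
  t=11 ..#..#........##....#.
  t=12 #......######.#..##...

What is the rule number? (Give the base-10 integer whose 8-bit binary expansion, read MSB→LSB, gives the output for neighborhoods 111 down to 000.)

  nb ###: next=.  (t=0,i=5, bit7=0)
  nb ##.: next=.  (t=0,i=1, bit6=0)
  nb #.#: next=#  (t=0,i=10, bit5=1)
  nb #..: next=.  (t=0,i=2, bit4=0)
  nb .##: next=#  (t=0,i=0, bit3=1)
  nb .#.: next=.  (t=0,i=9, bit2=0)
  nb ..#: next=.  (t=0,i=3, bit1=0)
  nb ...: next=#  (t=1,i=2, bit0=1)
  bits 00101001 = 41

41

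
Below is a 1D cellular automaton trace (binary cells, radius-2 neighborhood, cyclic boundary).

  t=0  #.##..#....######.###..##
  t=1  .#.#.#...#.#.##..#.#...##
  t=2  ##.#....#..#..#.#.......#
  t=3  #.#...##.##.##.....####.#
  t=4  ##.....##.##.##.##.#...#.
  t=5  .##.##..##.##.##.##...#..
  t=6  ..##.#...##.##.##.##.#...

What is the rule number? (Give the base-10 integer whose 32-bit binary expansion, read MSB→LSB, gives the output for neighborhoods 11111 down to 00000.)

  ##### -> #   bit 31 = 1  t=0,i=13
  ####. -> .   bit 30 = 0  t=0,i=15
  ###.# -> .   bit 29 = 0  t=0,i=0
  ###.. -> .   bit 28 = 0  t=0,i=20
  ##.## -> #   bit 27 = 1  t=0,i=1
  ##.#. -> #   bit 26 = 1  t=1,i=0
  ##..# -> .   bit 25 = 0  t=0,i=4
  ##... -> #   bit 24 = 1  t=3,i=14
  #.### -> .   bit 23 = 0  t=0,i=18
  #.##. -> .   bit 22 = 0  t=0,i=2
  #.#.# -> #   bit 21 = 1  t=1,i=1
  #.#.. -> .   bit 20 = 0  t=1,i=5
  #..## -> .   bit 19 = 0  t=0,i=22
  #..#. -> #   bit 18 = 1  t=0,i=5
  #...# -> .   bit 17 = 0  t=1,i=7
  #.... -> .   bit 16 = 0  t=0,i=8
  .#### -> .   bit 15 = 0  t=0,i=12
  .###. -> #   bit 14 = 1  t=0,i=19
  .##.# -> #   bit 13 = 1  t=1,i=24
  .##.. -> #   bit 12 = 1  t=0,i=3
  .#.## -> .   bit 11 = 0  t=1,i=12
  .#.#. -> .   bit 10 = 0  t=1,i=2
  .#..# -> #   bit 9 = 1  t=2,i=9
  .#... -> .   bit 8 = 0  t=0,i=7
  ..### -> #   bit 7 = 1  t=0,i=11
  ..##. -> .   bit 6 = 0  t=1,i=23
  ..#.# -> .   bit 5 = 0  t=1,i=9
  ..#.. -> .   bit 4 = 0  t=0,i=6
  ...## -> .   bit 3 = 0  t=0,i=10
  ...#. -> #   bit 2 = 1  t=1,i=8
  ....# -> #   bit 1 = 1  t=0,i=9
  ..... -> #   bit 0 = 1  t=2,i=19
  bits 10001101001001000111001010000111 = 2367976071

2367976071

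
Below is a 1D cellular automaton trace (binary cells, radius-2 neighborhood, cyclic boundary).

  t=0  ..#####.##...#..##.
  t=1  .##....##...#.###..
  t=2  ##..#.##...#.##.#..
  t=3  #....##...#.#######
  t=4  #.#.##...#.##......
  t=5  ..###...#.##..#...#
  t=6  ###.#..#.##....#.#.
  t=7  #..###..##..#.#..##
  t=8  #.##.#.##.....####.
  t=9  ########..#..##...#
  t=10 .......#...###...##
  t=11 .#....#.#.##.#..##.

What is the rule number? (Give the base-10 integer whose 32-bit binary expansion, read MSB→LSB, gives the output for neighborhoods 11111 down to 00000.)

486091724

  ##### -> .   bit 31 = 0  t=0,i=4
  ####. -> .   bit 30 = 0  t=0,i=5
  ###.# -> .   bit 29 = 0  t=0,i=6
  ###.. -> #   bit 28 = 1  t=1,i=16
  ##.## -> #   bit 27 = 1  t=0,i=7
  ##.#. -> #   bit 26 = 1  t=2,i=15
  ##..# -> .   bit 25 = 0  t=2,i=2
  ##... -> .   bit 24 = 0  t=0,i=10
  #.### -> #   bit 23 = 1  t=1,i=14
  #.##. -> #   bit 22 = 1  t=0,i=8
  #.#.# -> #   bit 21 = 1  t=4,i=2
  #.#.. -> #   bit 20 = 1  t=2,i=16
  #..## -> #   bit 19 = 1  t=0,i=15
  #..#. -> .   bit 18 = 0  t=2,i=3
  #...# -> .   bit 17 = 0  t=0,i=0
  #.... -> #   bit 16 = 1  t=1,i=4
  .#### -> .   bit 15 = 0  t=0,i=3
  .###. -> .   bit 14 = 0  t=1,i=15
  .##.# -> #   bit 13 = 1  t=2,i=14
  .##.. -> .   bit 12 = 0  t=0,i=9
  .#.## -> #   bit 11 = 1  t=1,i=13
  .#.#. -> .   bit 10 = 0  t=4,i=1
  .#..# -> #   bit 9 = 1  t=0,i=14
  .#... -> #   bit 8 = 1  t=5,i=15
  ..### -> #   bit 7 = 1  t=0,i=2
  ..##. -> #   bit 6 = 1  t=0,i=16
  ..#.# -> .   bit 5 = 0  t=1,i=12
  ..#.. -> .   bit 4 = 0  t=0,i=13
  ...## -> #   bit 3 = 1  t=0,i=1
  ...#. -> #   bit 2 = 1  t=0,i=12
  ....# -> .   bit 1 = 0  t=1,i=5
  ..... -> .   bit 0 = 0  t=4,i=15
  bits 00011100111110010010101111001100 = 486091724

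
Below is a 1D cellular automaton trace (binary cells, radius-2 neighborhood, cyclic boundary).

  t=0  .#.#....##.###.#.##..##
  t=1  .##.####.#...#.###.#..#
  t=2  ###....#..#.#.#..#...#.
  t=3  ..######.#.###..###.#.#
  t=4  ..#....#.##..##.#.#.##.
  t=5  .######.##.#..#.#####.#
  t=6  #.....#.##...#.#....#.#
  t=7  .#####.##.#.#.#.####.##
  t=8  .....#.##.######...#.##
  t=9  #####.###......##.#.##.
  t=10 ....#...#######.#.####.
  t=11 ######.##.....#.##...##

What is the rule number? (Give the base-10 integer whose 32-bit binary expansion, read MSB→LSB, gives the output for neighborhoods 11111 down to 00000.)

862268831

  #####|.  b31=0 t=3,i=4
  ####.|.  b30=0 t=1,i=6
  ###.#|#  b29=1 t=0,i=13
  ###..|#  b28=1 t=2,i=2
  ##.##|.  b27=0 t=0,i=10
  ##.#.|.  b26=0 t=0,i=0
  ##..#|#  b25=1 t=0,i=19
  ##...|#  b24=1 t=2,i=3
  #.###|.  b23=0 t=0,i=11
  #.##.|#  b22=1 t=0,i=17
  #.#.#|#  b21=1 t=0,i=1
  #.#..|.  b20=0 t=0,i=3
  #..##|.  b19=0 t=0,i=20
  #..#.|#  b18=1 t=1,i=21
  #...#|.  b17=0 t=1,i=11
  #....|#  b16=1 t=0,i=5
  .####|.  b15=0 t=1,i=5
  .###.|.  b14=0 t=0,i=12
  .##.#|#  b13=1 t=0,i=9
  .##..|.  b12=0 t=0,i=18
  .#.##|#  b11=1 t=0,i=16
  .#.#.|#  b10=1 t=0,i=2
  .#..#|.  b9=0 t=1,i=20
  .#...|#  b8=1 t=0,i=4
  ..###|#  b7=1 t=3,i=2
  ..##.|.  b6=0 t=0,i=8
  ..#.#|.  b5=0 t=1,i=13
  ..#..|#  b4=1 t=2,i=7
  ...##|#  b3=1 t=0,i=7
  ...#.|#  b2=1 t=1,i=12
  ....#|#  b1=1 t=0,i=6
  .....|#  b0=1 t=6,i=3
  bits 00110011011001010010110110011111 = 862268831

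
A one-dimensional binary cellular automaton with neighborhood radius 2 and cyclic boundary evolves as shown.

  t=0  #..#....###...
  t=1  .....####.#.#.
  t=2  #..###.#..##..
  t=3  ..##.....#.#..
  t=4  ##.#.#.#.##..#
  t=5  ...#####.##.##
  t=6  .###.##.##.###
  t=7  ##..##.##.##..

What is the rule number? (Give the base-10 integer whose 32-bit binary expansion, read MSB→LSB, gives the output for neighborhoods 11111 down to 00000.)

3639284906

  #####|#  b31=1 t=5,i=5
  ####.|#  b30=1 t=1,i=7
  ###.#|.  b29=0 t=1,i=8
  ###..|#  b28=1 t=0,i=10
  ##.##|#  b27=1 t=5,i=8
  ##.#.|.  b26=0 t=1,i=9
  ##..#|.  b25=0 t=2,i=12
  ##...|.  b24=0 t=0,i=11
  #.###|#  b23=1 t=6,i=1
  #.##.|#  b22=1 t=4,i=9
  #.#.#|#  b21=1 t=1,i=10
  #.#..|.  b20=0 t=1,i=12
  #..##|#  b19=1 t=2,i=2
  #..#.|.  b18=0 t=0,i=2
  #...#|#  b17=1 t=0,i=12
  #....|#  b16=1 t=0,i=5
  .####|.  b15=0 t=1,i=6
  .###.|.  b14=0 t=0,i=9
  .##.#|.  b13=0 t=5,i=10
  .##..|#  b12=1 t=2,i=11
  .#.##|.  b11=0 t=4,i=8
  .#.#.|#  b10=1 t=1,i=11
  .#..#|.  b9=0 t=0,i=1
  .#...|.  b8=0 t=0,i=4
  ..###|#  b7=1 t=0,i=8
  ..##.|.  b6=0 t=2,i=10
  ..#.#|#  b5=1 t=3,i=9
  ..#..|.  b4=0 t=0,i=0
  ...##|#  b3=1 t=0,i=7
  ...#.|.  b2=0 t=0,i=13
  ....#|#  b1=1 t=0,i=6
  .....|.  b0=0 t=1,i=1
  bits 11011000111010110001010010101010 = 3639284906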